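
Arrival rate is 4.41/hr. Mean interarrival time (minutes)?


Mean interarrival time = 1/λ = 1/4.41 hour = 0.22676 hour
In minutes: 0.22676 × 60 = 13.6054 min

Final: 13.6054 min


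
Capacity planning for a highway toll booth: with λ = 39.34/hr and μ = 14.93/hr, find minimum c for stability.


Stability requires cμ > λ ⇔ c > λ/μ.
λ/μ = 39.34/14.93 = 2.6350
Minimum integer c = ⌊2.6350⌋ + 1 = 3
Check: 3·14.93 = 44.79 > 39.34, while 2·14.93 = 29.86 ≤ 39.34

Final: 3 servers


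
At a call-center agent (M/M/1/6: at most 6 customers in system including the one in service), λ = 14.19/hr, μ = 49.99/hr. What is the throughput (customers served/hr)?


ρ = 0.2839; P_K = (1−ρ)ρ^6/(1−ρ^7) = 0.0003747
λ_eff = λ(1 − P_K) = 14.19·(1 − 0.0003747) = 14.19·0.999625 = 14.1847 /hr

Final: 14.1847 /hr


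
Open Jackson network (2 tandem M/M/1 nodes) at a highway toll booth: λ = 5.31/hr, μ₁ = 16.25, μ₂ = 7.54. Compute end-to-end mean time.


Each node sees arrival rate λ = 5.31/hr (tandem ⇒ throughput preserved).
W₁ = 1/(μ₁−λ) = 1/(16.25−5.31) = 0.09141 hr
W₂ = 1/(μ₂−λ) = 1/(7.54−5.31) = 0.44843 hr
W_total = W₁ + W₂ = 0.09141 + 0.44843 = 0.53984 hr

Final: 0.53984 hr


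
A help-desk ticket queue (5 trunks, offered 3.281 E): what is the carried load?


B(5,3.281) = 0.134559 (Erlang-B)
Carried load = a(1 − B) = 3.281·(1 − 0.134559) = 3.281·0.865441 = 2.8395 E

Final: 2.8395 Erlangs


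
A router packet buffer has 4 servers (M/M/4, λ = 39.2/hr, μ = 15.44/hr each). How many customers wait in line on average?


a = λ/μ = 2.5389; ρ = a/4 = 0.6347
P₀ = 0.070281
Lq = P₀·a^c·ρ / (c!·(1−ρ)²) = 0.070281·41.54847·0.6347/(24·0.13343)
= 0.57876

Final: 0.57876


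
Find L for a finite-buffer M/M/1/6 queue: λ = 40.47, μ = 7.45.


ρ = 40.47/7.45 = 5.4322
L = ρ[1 − (K+1)ρ^K + Kρ^(K+1)] / [(1−ρ)(1−ρ^(K+1))]
Numerator: 5.4322·(1 − 7·25695.767253 + 6·139584.926270) = 3572442.733150
Denominator: (-4.4322)·(-139583.926270) = 618665.938986
L = 3572442.733150/618665.938986 = 5.7744

Final: 5.7744


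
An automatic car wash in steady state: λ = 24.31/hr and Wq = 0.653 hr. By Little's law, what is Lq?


Lq = λWq = 24.31·0.653 = 15.8744

Final: 15.8744


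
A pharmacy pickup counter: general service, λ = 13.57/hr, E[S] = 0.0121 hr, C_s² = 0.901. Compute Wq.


ρ = λ·E[S] = 13.57·0.0121 = 0.1642
E[S²] = E[S]²(1+C_s²) = 0.0121²·(1+0.901) = 0.0002783
Wq = λ·E[S²]/(2(1−ρ)) = 13.57·0.0002783/(2·0.8358) = 0.002259 hr

Final: 0.002259 hr


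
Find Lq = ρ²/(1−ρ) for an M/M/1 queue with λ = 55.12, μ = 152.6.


ρ = 55.12/152.6 = 0.3612
Lq = ρ²/(1−ρ) = 0.1305/0.6388 = 0.2042

Final: 0.2042


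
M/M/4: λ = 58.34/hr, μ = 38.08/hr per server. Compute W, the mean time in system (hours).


a = 1.5320; ρ = 0.3830; P₀ = 0.213814
Lq = P₀·a^c·ρ/(c!(1−ρ)²) = 0.04938
Wq = Lq/λ = 0.04938/58.34 = 0.0008464 hr
W = Wq + 1/μ = 0.0008464 + 0.02626 = 0.02711 hr

Final: 0.02711 hr


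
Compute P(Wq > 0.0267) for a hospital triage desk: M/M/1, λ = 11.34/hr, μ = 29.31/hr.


ρ = 11.34/29.31 = 0.3869
P(Wq > t) = ρ·e^{−(μ−λ)t} = 0.3869·e^{−0.4798}
= 0.3869·0.618908 = 0.239455

Final: 0.239455


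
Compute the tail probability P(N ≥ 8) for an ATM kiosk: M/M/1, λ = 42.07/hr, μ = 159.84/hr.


ρ = 42.07/159.84 = 0.2632
P(N ≥ n) = ρ^n = 0.2632^8 = 0.00002303

Final: 0.00002303


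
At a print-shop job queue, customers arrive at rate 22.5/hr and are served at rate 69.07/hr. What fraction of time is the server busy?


ρ = λ/μ = 22.5/69.07 = 0.3258

Final: 0.3258


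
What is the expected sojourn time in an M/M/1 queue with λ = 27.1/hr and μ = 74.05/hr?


W = 1/(μ−λ) = 1/(74.05 − 27.1) = 1/46.95 = 0.02130 hr

Final: 0.02130 hr


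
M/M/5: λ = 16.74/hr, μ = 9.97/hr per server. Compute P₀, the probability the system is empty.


a = λ/μ = 16.74/9.97 = 1.6790; ρ = a/c = 0.3358
Σ_{k=0}^{4} a^k/k! (terms k=0..4) = 1.00000 + 1.67904 + 1.40958 + 0.78891 + 0.33115 = 5.20869
Tail: a^5/(5!(1−ρ)) = 13.34447/(120·0.6642) = 0.16743
P₀ = 1/(5.20869 + 0.16743) = 1/5.37612 = 0.186008

Final: 0.186008


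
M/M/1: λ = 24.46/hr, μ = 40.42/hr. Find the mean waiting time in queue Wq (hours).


ρ = 24.46/40.42 = 0.6051
Wq = ρ/(μ−λ) = 0.6051/(40.42 − 24.46) = 0.6051/15.96 = 0.03792 hr

Final: 0.03792 hr


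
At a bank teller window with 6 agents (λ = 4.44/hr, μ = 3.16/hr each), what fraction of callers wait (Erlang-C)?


a = λ/μ = 1.4051; ρ = a/6 = 0.2342
P₀ = 0.245311 (from M/M/c formula)
C(c,a) = [a^c/(c!(1−ρ))]·P₀ = [7.69441/(720·0.7658)]·0.245311
= 0.01395·0.245311 = 0.003423

Final: 0.003423


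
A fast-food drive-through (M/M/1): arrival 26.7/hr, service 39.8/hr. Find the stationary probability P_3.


ρ = 26.7/39.8 = 0.6709
P_n = (1−ρ)·ρ^n = (1 − 0.6709)·0.6709^3 = 0.3291·0.301915 = 0.099374

Final: 0.099374


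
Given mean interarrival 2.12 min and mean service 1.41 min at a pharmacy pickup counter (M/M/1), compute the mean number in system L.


λ = 60/2.12 = 28.3019 /hr
μ = 60/1.41 = 42.5532 /hr
ρ = λ/μ = 28.3019/42.5532 = 0.6651
L = ρ/(1−ρ) = 0.6651/0.3349 = 1.9859

Final: 1.9859


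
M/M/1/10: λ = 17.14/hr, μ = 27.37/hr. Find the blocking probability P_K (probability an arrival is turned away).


ρ = λ/μ = 17.14/27.37 = 0.6262
P_K = (1−ρ)ρ^K/(1−ρ^(K+1)) = (0.3738·0.009276)/(1 − 0.005809)
= 0.003467/0.994191 = 0.003487

Final: 0.003487


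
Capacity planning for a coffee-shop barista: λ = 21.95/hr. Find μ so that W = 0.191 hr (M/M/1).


W = 1/(μ−λ) ⇒ μ − λ = 1/W = 1/0.191 = 5.2356
μ = λ + 1/W = 21.95 + 5.2356 = 27.1856 per hr

Final: 27.1856 /hr


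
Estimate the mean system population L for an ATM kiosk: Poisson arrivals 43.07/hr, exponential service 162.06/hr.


ρ = λ/μ = 43.07/162.06 = 0.2658
L = ρ/(1−ρ) = 0.2658/(1 − 0.2658) = 0.2658/0.7342 = 0.3620

Final: 0.3620


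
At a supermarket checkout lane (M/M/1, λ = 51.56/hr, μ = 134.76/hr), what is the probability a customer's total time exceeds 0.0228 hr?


W ~ Exponential(μ−λ) for M/M/1.
μ − λ = 134.76 − 51.56 = 83.2000
P(W > t) = e^{−(μ−λ)t} = e^{−1.8970} = 0.150024

Final: 0.150024


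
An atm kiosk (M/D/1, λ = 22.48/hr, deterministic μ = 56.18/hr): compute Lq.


ρ = 22.48/56.18 = 0.4001
M/D/1: Lq = ρ²/(2(1−ρ)) = 0.1601/(2·0.5999) = 0.13346

Final: 0.13346


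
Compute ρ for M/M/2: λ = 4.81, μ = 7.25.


ρ = λ/(cμ) = 4.81/(2·7.25) = 4.81/14.50 = 0.3317

Final: 0.3317


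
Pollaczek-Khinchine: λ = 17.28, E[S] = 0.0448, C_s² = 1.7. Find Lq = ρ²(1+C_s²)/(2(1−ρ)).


ρ = λ·E[S] = 17.28·0.0448 = 0.7741
Lq = ρ²(1+C_s²)/(2(1−ρ)) = 0.5993·(1+1.7)/(2·0.2259)
= 0.5993·2.7000/0.4517 = 3.58217

Final: 3.58217


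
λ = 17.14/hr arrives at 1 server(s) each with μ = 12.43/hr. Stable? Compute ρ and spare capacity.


Total capacity cμ = 1·12.43 = 12.43/hr
ρ = λ/(cμ) = 17.14/12.43 = 1.3789
Stable ⇔ ρ < 1: NO
Spare capacity = cμ − λ = 12.43 − 17.14 = -4.71/hr

Final: ρ = 1.3789; unstable; margin = -4.71/hr


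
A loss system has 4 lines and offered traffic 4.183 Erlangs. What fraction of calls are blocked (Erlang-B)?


B(c,a) = (a^c/c!) / Σ_{k=0}^{c} a^k/k!
a^4/4! = 12.756755
Σ terms (k=0..4): 1.00000 + 4.18300 + 8.74874 + 12.19867 + 12.75676 = 38.887166
B = 12.756755/38.887166 = 0.328045

Final: 0.328045


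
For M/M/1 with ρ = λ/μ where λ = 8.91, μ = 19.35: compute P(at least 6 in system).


ρ = 8.91/19.35 = 0.4605
P(N ≥ n) = ρ^n = 0.4605^6 = 0.009532

Final: 0.009532


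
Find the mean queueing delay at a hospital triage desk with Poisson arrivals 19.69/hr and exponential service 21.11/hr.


ρ = 19.69/21.11 = 0.9327
Wq = ρ/(μ−λ) = 0.9327/(21.11 − 19.69) = 0.9327/1.42 = 0.6569 hr

Final: 0.6569 hr


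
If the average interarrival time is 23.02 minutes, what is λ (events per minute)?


λ = 1/(interarrival time) in consistent units.
1 minute = 1 min, so λ = 1/23.02 = 0.04344 per minute

Final: 0.04344 /min


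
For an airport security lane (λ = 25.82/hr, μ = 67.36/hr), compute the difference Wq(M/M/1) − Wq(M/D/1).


ρ = 25.82/67.36 = 0.3833
Wq(M/M/1) = ρ/(μ−λ) = 0.3833/41.54 = 0.009228 hr
Wq(M/D/1) = ρ/(2(μ−λ)) = 0.004614 hr
Savings = 0.009228 − 0.004614 = 0.004614 hr

Final: 0.004614 hr


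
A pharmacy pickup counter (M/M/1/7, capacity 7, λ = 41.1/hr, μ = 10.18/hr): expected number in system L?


ρ = 41.1/10.18 = 4.0373
L = ρ[1 − (K+1)ρ^K + Kρ^(K+1)] / [(1−ρ)(1−ρ^(K+1))]
Numerator: 4.0373·(1 − 8·17484.704911 + 7·70591.490358) = 1430279.165144
Denominator: (-3.0373)·(-70590.490358) = 214406.479554
L = 1430279.165144/214406.479554 = 6.6709

Final: 6.6709


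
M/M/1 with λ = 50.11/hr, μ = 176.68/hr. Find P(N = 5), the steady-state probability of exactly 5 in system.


ρ = 50.11/176.68 = 0.2836
P_n = (1−ρ)·ρ^n = (1 − 0.2836)·0.2836^5 = 0.7164·0.001835 = 0.001315

Final: 0.001315


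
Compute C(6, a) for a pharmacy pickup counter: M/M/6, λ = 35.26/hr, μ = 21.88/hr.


a = λ/μ = 1.6115; ρ = a/6 = 0.2686
P₀ = 0.199506 (from M/M/c formula)
C(c,a) = [a^c/(c!(1−ρ))]·P₀ = [17.51499/(720·0.7314)]·0.199506
= 0.03326·0.199506 = 0.006635

Final: 0.006635


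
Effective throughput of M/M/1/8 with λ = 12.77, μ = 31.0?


ρ = 0.4119; P_K = (1−ρ)ρ^8/(1−ρ^9) = 0.0004878
λ_eff = λ(1 − P_K) = 12.77·(1 − 0.0004878) = 12.77·0.999512 = 12.7638 /hr

Final: 12.7638 /hr


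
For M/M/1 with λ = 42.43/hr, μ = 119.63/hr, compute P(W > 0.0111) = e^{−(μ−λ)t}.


W ~ Exponential(μ−λ) for M/M/1.
μ − λ = 119.63 − 42.43 = 77.2000
P(W > t) = e^{−(μ−λ)t} = e^{−0.8569} = 0.424467

Final: 0.424467


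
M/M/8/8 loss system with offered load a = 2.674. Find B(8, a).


B(c,a) = (a^c/c!) / Σ_{k=0}^{c} a^k/k!
a^8/8! = 0.064829
Σ terms (k=0..8): 1.00000 + 2.67400 + 3.57514 + 3.18664 + 2.13027 + 1.13927 + 0.50773 + 0.19395 + 0.06483 = 14.471831
B = 0.064829/14.471831 = 0.004480

Final: 0.004480


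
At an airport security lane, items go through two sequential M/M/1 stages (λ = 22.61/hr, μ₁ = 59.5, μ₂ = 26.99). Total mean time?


Each node sees arrival rate λ = 22.61/hr (tandem ⇒ throughput preserved).
W₁ = 1/(μ₁−λ) = 1/(59.5−22.61) = 0.02711 hr
W₂ = 1/(μ₂−λ) = 1/(26.99−22.61) = 0.22831 hr
W_total = W₁ + W₂ = 0.02711 + 0.22831 = 0.25542 hr

Final: 0.25542 hr


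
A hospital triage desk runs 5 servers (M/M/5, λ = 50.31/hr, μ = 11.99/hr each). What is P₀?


a = λ/μ = 50.31/11.99 = 4.1960; ρ = a/c = 0.8392
Σ_{k=0}^{4} a^k/k! (terms k=0..4) = 1.00000 + 4.19600 + 8.80319 + 12.31272 + 12.91604 = 39.22795
Tail: a^5/(5!(1−ρ)) = 1300.69560/(120·0.1608) = 67.40725
P₀ = 1/(39.22795 + 67.40725) = 1/106.63520 = 0.009378

Final: 0.009378


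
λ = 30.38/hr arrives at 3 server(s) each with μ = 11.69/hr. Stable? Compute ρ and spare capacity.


Total capacity cμ = 3·11.69 = 35.07/hr
ρ = λ/(cμ) = 30.38/35.07 = 0.8663
Stable ⇔ ρ < 1: YES
Spare capacity = cμ − λ = 35.07 − 30.38 = 4.69/hr

Final: ρ = 0.8663; stable; margin = 4.69/hr


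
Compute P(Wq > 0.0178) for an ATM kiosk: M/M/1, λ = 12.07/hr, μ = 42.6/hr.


ρ = 12.07/42.6 = 0.2833
P(Wq > t) = ρ·e^{−(μ−λ)t} = 0.2833·e^{−0.5434}
= 0.2833·0.580751 = 0.164546

Final: 0.164546


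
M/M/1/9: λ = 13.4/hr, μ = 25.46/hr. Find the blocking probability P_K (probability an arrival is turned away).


ρ = λ/μ = 13.4/25.46 = 0.5263
P_K = (1−ρ)ρ^K/(1−ρ^(K+1)) = (0.4737·0.003099)/(1 − 0.001631)
= 0.001468/0.998369 = 0.001470

Final: 0.001470


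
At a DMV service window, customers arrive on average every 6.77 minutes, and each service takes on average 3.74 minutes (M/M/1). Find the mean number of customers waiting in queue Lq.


λ = 60/6.77 = 8.8626 /hr
μ = 60/3.74 = 16.0428 /hr
ρ = λ/μ = 8.8626/16.0428 = 0.5524
Lq = ρ²/(1−ρ) = 0.3052/0.4476 = 0.6819

Final: 0.6819


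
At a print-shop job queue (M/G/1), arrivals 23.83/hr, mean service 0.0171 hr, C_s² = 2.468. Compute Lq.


ρ = λ·E[S] = 23.83·0.0171 = 0.4075
Lq = ρ²(1+C_s²)/(2(1−ρ)) = 0.1661·(1+2.468)/(2·0.5925)
= 0.1661·3.4680/1.1850 = 0.48595

Final: 0.48595


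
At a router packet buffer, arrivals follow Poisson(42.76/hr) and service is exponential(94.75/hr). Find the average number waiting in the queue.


ρ = 42.76/94.75 = 0.4513
Lq = ρ²/(1−ρ) = 0.2037/0.5487 = 0.3712

Final: 0.3712


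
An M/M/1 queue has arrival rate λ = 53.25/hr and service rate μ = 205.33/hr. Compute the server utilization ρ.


ρ = λ/μ = 53.25/205.33 = 0.2593

Final: 0.2593


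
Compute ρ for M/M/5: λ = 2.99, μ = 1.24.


ρ = λ/(cμ) = 2.99/(5·1.24) = 2.99/6.20 = 0.4823

Final: 0.4823


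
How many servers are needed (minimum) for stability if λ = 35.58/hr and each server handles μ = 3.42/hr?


Stability requires cμ > λ ⇔ c > λ/μ.
λ/μ = 35.58/3.42 = 10.4035
Minimum integer c = ⌊10.4035⌋ + 1 = 11
Check: 11·3.42 = 37.62 > 35.58, while 10·3.42 = 34.20 ≤ 35.58

Final: 11 servers


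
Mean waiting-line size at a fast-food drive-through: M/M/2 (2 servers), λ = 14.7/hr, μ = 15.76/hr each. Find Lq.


a = λ/μ = 0.9327; ρ = a/2 = 0.4664
P₀ = 0.363912
Lq = P₀·a^c·ρ / (c!·(1−ρ)²) = 0.363912·0.87001·0.4664/(2·0.28476)
= 0.25926

Final: 0.25926


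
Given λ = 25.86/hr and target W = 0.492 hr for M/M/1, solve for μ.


W = 1/(μ−λ) ⇒ μ − λ = 1/W = 1/0.492 = 2.0325
μ = λ + 1/W = 25.86 + 2.0325 = 27.8925 per hr

Final: 27.8925 /hr


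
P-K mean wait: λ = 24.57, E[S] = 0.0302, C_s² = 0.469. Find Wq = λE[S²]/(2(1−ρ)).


ρ = λ·E[S] = 24.57·0.0302 = 0.7420
E[S²] = E[S]²(1+C_s²) = 0.0302²·(1+0.469) = 0.001340
Wq = λ·E[S²]/(2(1−ρ)) = 24.57·0.001340/(2·0.2580) = 0.06380 hr

Final: 0.06380 hr


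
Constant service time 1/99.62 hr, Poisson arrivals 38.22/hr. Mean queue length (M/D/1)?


ρ = 38.22/99.62 = 0.3837
M/D/1: Lq = ρ²/(2(1−ρ)) = 0.1472/(2·0.6163) = 0.11941

Final: 0.11941


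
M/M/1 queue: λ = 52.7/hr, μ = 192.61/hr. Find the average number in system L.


ρ = λ/μ = 52.7/192.61 = 0.2736
L = ρ/(1−ρ) = 0.2736/(1 − 0.2736) = 0.2736/0.7264 = 0.3767

Final: 0.3767


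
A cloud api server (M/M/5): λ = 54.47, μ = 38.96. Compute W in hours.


a = 1.3981; ρ = 0.2796; P₀ = 0.246797
Lq = P₀·a^c·ρ/(c!(1−ρ)²) = 0.005920
Wq = Lq/λ = 0.005920/54.47 = 0.0001087 hr
W = Wq + 1/μ = 0.0001087 + 0.02567 = 0.02578 hr

Final: 0.02578 hr


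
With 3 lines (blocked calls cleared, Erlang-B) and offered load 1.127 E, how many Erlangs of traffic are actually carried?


B(3,1.127) = 0.079507 (Erlang-B)
Carried load = a(1 − B) = 1.127·(1 − 0.079507) = 1.127·0.920493 = 1.0374 E

Final: 1.0374 Erlangs


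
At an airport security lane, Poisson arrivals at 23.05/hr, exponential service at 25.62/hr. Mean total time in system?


W = 1/(μ−λ) = 1/(25.62 − 23.05) = 1/2.57 = 0.3891 hr

Final: 0.3891 hr


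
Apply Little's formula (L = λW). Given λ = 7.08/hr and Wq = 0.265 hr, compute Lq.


Lq = λWq = 7.08·0.265 = 1.8762

Final: 1.8762


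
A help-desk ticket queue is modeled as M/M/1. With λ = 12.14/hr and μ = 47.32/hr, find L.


ρ = λ/μ = 12.14/47.32 = 0.2566
L = ρ/(1−ρ) = 0.2566/(1 − 0.2566) = 0.2566/0.7434 = 0.3451

Final: 0.3451


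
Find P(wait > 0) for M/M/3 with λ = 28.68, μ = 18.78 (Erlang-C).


a = λ/μ = 1.5272; ρ = a/3 = 0.5091
P₀ = 0.203983 (from M/M/c formula)
C(c,a) = [a^c/(c!(1−ρ))]·P₀ = [3.56165/(6·0.4909)]·0.203983
= 1.20911·0.203983 = 0.246637

Final: 0.246637


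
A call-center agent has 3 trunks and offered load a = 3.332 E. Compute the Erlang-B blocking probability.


B(c,a) = (a^c/c!) / Σ_{k=0}^{c} a^k/k!
a^3/3! = 6.165435
Σ terms (k=0..3): 1.00000 + 3.33200 + 5.55111 + 6.16544 = 16.048547
B = 6.165435/16.048547 = 0.384174

Final: 0.384174


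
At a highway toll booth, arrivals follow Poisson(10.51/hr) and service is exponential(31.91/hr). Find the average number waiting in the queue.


ρ = 10.51/31.91 = 0.3294
Lq = ρ²/(1−ρ) = 0.1085/0.6706 = 0.1618

Final: 0.1618


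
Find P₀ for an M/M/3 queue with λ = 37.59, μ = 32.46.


a = λ/μ = 37.59/32.46 = 1.1580; ρ = a/c = 0.3860
Σ_{k=0}^{2} a^k/k! (terms k=0..2) = 1.00000 + 1.15804 + 0.67053 = 2.82857
Tail: a^3/(3!(1−ρ)) = 1.55300/(6·0.6140) = 0.42156
P₀ = 1/(2.82857 + 0.42156) = 1/3.25013 = 0.307680

Final: 0.307680


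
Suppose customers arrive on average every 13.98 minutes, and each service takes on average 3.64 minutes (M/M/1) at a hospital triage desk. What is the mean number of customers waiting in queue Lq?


λ = 60/13.98 = 4.2918 /hr
μ = 60/3.64 = 16.4835 /hr
ρ = λ/μ = 4.2918/16.4835 = 0.2604
Lq = ρ²/(1−ρ) = 0.06779/0.7396 = 0.09166

Final: 0.09166


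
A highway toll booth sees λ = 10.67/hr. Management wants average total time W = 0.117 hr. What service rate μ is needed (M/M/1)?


W = 1/(μ−λ) ⇒ μ − λ = 1/W = 1/0.117 = 8.5470
μ = λ + 1/W = 10.67 + 8.5470 = 19.2170 per hr

Final: 19.2170 /hr


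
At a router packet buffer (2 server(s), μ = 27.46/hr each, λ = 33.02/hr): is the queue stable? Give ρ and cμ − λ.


Total capacity cμ = 2·27.46 = 54.92/hr
ρ = λ/(cμ) = 33.02/54.92 = 0.6012
Stable ⇔ ρ < 1: YES
Spare capacity = cμ − λ = 54.92 − 33.02 = 21.90/hr

Final: ρ = 0.6012; stable; margin = 21.90/hr


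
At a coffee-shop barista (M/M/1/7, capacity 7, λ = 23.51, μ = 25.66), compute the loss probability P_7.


ρ = λ/μ = 23.51/25.66 = 0.9162
P_K = (1−ρ)ρ^K/(1−ρ^(K+1)) = (0.08379·0.541966)/(1 − 0.496556)
= 0.045410/0.503444 = 0.090199

Final: 0.090199


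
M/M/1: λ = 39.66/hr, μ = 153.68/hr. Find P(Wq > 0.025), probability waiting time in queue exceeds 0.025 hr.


ρ = 39.66/153.68 = 0.2581
P(Wq > t) = ρ·e^{−(μ−λ)t} = 0.2581·e^{−2.8505}
= 0.2581·0.057815 = 0.014920

Final: 0.014920


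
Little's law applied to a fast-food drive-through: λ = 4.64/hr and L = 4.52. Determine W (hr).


W = L/λ = 4.52/4.64 = 0.9741 hr

Final: 0.9741 hr


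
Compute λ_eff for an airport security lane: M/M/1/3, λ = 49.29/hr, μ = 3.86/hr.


ρ = 12.7694; P_K = (1−ρ)ρ^3/(1−ρ^4) = 0.921723
λ_eff = λ(1 − P_K) = 49.29·(1 − 0.921723) = 49.29·0.078277 = 3.8583 /hr

Final: 3.8583 /hr


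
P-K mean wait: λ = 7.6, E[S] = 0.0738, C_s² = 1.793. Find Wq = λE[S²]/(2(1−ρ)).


ρ = λ·E[S] = 7.6·0.0738 = 0.5609
E[S²] = E[S]²(1+C_s²) = 0.0738²·(1+1.793) = 0.015212
Wq = λ·E[S²]/(2(1−ρ)) = 7.6·0.015212/(2·0.4391) = 0.13164 hr

Final: 0.13164 hr


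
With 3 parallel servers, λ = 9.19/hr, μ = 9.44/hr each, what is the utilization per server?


ρ = λ/(cμ) = 9.19/(3·9.44) = 9.19/28.32 = 0.3245

Final: 0.3245


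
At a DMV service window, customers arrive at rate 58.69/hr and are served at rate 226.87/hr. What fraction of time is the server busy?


ρ = λ/μ = 58.69/226.87 = 0.2587

Final: 0.2587


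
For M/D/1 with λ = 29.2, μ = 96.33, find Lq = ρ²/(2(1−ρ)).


ρ = 29.2/96.33 = 0.3031
M/D/1: Lq = ρ²/(2(1−ρ)) = 0.09188/(2·0.6969) = 0.06593

Final: 0.06593


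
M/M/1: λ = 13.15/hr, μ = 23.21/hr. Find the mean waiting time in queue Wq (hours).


ρ = 13.15/23.21 = 0.5666
Wq = ρ/(μ−λ) = 0.5666/(23.21 − 13.15) = 0.5666/10.06 = 0.05632 hr

Final: 0.05632 hr


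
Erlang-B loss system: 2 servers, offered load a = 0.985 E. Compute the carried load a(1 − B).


B(2,0.985) = 0.196393 (Erlang-B)
Carried load = a(1 − B) = 0.985·(1 − 0.196393) = 0.985·0.803607 = 0.7916 E

Final: 0.7916 Erlangs


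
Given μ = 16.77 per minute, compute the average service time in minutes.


Mean service time = 1/μ = 1/16.77 minute = 0.05963 minute
In minutes: 0.05963 × 1 = 0.05963 min

Final: 0.05963 min


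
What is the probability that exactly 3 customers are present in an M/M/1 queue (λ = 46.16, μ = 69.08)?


ρ = 46.16/69.08 = 0.6682
P_n = (1−ρ)·ρ^n = (1 − 0.6682)·0.6682^3 = 0.3318·0.298360 = 0.098993

Final: 0.098993


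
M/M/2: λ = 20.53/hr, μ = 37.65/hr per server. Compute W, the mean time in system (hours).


a = 0.5453; ρ = 0.2726; P₀ = 0.571533
Lq = P₀·a^c·ρ/(c!(1−ρ)²) = 0.04379
Wq = Lq/λ = 0.04379/20.53 = 0.002133 hr
W = Wq + 1/μ = 0.002133 + 0.02656 = 0.02869 hr

Final: 0.02869 hr


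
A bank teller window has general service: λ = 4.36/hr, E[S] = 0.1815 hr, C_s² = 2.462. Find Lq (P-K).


ρ = λ·E[S] = 4.36·0.1815 = 0.7913
Lq = ρ²(1+C_s²)/(2(1−ρ)) = 0.6262·(1+2.462)/(2·0.2087)
= 0.6262·3.4620/0.4173 = 5.19498

Final: 5.19498


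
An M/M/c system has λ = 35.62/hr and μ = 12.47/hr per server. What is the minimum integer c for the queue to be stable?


Stability requires cμ > λ ⇔ c > λ/μ.
λ/μ = 35.62/12.47 = 2.8565
Minimum integer c = ⌊2.8565⌋ + 1 = 3
Check: 3·12.47 = 37.41 > 35.62, while 2·12.47 = 24.94 ≤ 35.62

Final: 3 servers


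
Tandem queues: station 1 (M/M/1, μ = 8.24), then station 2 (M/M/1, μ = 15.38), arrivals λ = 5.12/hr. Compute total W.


Each node sees arrival rate λ = 5.12/hr (tandem ⇒ throughput preserved).
W₁ = 1/(μ₁−λ) = 1/(8.24−5.12) = 0.32051 hr
W₂ = 1/(μ₂−λ) = 1/(15.38−5.12) = 0.09747 hr
W_total = W₁ + W₂ = 0.32051 + 0.09747 = 0.41798 hr

Final: 0.41798 hr


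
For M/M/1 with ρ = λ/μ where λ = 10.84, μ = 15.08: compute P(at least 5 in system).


ρ = 10.84/15.08 = 0.7188
P(N ≥ n) = ρ^n = 0.7188^5 = 0.191929

Final: 0.191929


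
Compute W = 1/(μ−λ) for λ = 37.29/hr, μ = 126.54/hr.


W = 1/(μ−λ) = 1/(126.54 − 37.29) = 1/89.25 = 0.01120 hr

Final: 0.01120 hr


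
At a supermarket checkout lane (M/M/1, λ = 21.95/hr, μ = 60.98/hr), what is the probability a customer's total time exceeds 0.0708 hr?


W ~ Exponential(μ−λ) for M/M/1.
μ − λ = 60.98 − 21.95 = 39.0300
P(W > t) = e^{−(μ−λ)t} = e^{−2.7633} = 0.063082

Final: 0.063082


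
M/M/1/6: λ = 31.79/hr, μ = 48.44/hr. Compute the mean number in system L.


ρ = 31.79/48.44 = 0.6563
L = ρ[1 − (K+1)ρ^K + Kρ^(K+1)] / [(1−ρ)(1−ρ^(K+1))]
Numerator: 0.6563·(1 − 7·0.079895 + 6·0.052433) = 0.495708
Denominator: (0.3437)·(0.947567) = 0.325702
L = 0.495708/0.325702 = 1.5220

Final: 1.5220


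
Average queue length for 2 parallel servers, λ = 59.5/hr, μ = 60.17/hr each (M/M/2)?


a = λ/μ = 0.9889; ρ = a/2 = 0.4944
P₀ = 0.338301
Lq = P₀·a^c·ρ / (c!·(1−ρ)²) = 0.338301·0.97785·0.4944/(2·0.25560)
= 0.31996

Final: 0.31996


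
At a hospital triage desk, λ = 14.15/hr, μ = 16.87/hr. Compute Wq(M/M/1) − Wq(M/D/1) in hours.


ρ = 14.15/16.87 = 0.8388
Wq(M/M/1) = ρ/(μ−λ) = 0.8388/2.72 = 0.30837 hr
Wq(M/D/1) = ρ/(2(μ−λ)) = 0.15419 hr
Savings = 0.30837 − 0.15419 = 0.15419 hr

Final: 0.15419 hr


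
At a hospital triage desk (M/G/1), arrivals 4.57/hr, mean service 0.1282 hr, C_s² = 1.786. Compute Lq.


ρ = λ·E[S] = 4.57·0.1282 = 0.5859
Lq = ρ²(1+C_s²)/(2(1−ρ)) = 0.3432·(1+1.786)/(2·0.4141)
= 0.3432·2.7860/0.8283 = 1.15459

Final: 1.15459


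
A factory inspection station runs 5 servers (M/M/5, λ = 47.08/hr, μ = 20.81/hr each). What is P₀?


a = λ/μ = 47.08/20.81 = 2.2624; ρ = a/c = 0.4525
Σ_{k=0}^{4} a^k/k! (terms k=0..4) = 1.00000 + 2.26237 + 2.55917 + 1.92993 + 1.09156 = 8.84303
Tail: a^5/(5!(1−ρ)) = 59.26822/(120·0.5475) = 0.90206
P₀ = 1/(8.84303 + 0.90206) = 1/9.74509 = 0.102616

Final: 0.102616


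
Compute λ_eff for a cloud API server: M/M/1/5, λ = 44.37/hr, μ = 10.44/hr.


ρ = 4.2500; P_K = (1−ρ)ρ^5/(1−ρ^6) = 0.764836
λ_eff = λ(1 − P_K) = 44.37·(1 − 0.764836) = 44.37·0.235164 = 10.4342 /hr

Final: 10.4342 /hr


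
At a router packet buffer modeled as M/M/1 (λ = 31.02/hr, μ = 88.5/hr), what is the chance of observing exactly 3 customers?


ρ = 31.02/88.5 = 0.3505
P_n = (1−ρ)·ρ^n = (1 − 0.3505)·0.3505^3 = 0.6495·0.043062 = 0.027968

Final: 0.027968


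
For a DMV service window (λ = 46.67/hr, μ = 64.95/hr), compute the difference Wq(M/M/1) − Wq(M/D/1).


ρ = 46.67/64.95 = 0.7186
Wq(M/M/1) = ρ/(μ−λ) = 0.7186/18.28 = 0.03931 hr
Wq(M/D/1) = ρ/(2(μ−λ)) = 0.01965 hr
Savings = 0.03931 − 0.01965 = 0.01965 hr

Final: 0.01965 hr


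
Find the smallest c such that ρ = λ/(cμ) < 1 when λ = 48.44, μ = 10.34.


Stability requires cμ > λ ⇔ c > λ/μ.
λ/μ = 48.44/10.34 = 4.6847
Minimum integer c = ⌊4.6847⌋ + 1 = 5
Check: 5·10.34 = 51.70 > 48.44, while 4·10.34 = 41.36 ≤ 48.44

Final: 5 servers


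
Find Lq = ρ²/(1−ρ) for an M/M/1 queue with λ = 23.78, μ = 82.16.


ρ = 23.78/82.16 = 0.2894
Lq = ρ²/(1−ρ) = 0.08377/0.7106 = 0.1179

Final: 0.1179


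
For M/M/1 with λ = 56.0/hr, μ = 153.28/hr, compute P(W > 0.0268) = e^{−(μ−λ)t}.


W ~ Exponential(μ−λ) for M/M/1.
μ − λ = 153.28 − 56.0 = 97.2800
P(W > t) = e^{−(μ−λ)t} = e^{−2.6071} = 0.073748

Final: 0.073748


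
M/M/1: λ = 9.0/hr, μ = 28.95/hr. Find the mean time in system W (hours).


W = 1/(μ−λ) = 1/(28.95 − 9.0) = 1/19.95 = 0.05013 hr

Final: 0.05013 hr


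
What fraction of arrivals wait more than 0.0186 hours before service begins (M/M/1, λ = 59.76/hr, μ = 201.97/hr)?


ρ = 59.76/201.97 = 0.2959
P(Wq > t) = ρ·e^{−(μ−λ)t} = 0.2959·e^{−2.6451}
= 0.2959·0.070998 = 0.021007

Final: 0.021007


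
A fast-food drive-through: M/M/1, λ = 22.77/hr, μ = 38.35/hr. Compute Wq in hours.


ρ = 22.77/38.35 = 0.5937
Wq = ρ/(μ−λ) = 0.5937/(38.35 − 22.77) = 0.5937/15.58 = 0.03811 hr

Final: 0.03811 hr


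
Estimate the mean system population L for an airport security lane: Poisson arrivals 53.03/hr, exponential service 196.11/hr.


ρ = λ/μ = 53.03/196.11 = 0.2704
L = ρ/(1−ρ) = 0.2704/(1 − 0.2704) = 0.2704/0.7296 = 0.3706

Final: 0.3706


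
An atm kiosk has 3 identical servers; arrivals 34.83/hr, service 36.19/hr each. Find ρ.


ρ = λ/(cμ) = 34.83/(3·36.19) = 34.83/108.57 = 0.3208

Final: 0.3208


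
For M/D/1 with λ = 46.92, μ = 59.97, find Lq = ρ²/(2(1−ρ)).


ρ = 46.92/59.97 = 0.7824
M/D/1: Lq = ρ²/(2(1−ρ)) = 0.6121/(2·0.2176) = 1.40651

Final: 1.40651


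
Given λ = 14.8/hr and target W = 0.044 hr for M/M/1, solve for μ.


W = 1/(μ−λ) ⇒ μ − λ = 1/W = 1/0.044 = 22.7273
μ = λ + 1/W = 14.8 + 22.7273 = 37.5273 per hr

Final: 37.5273 /hr


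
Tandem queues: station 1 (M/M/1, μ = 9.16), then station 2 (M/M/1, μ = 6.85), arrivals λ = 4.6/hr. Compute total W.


Each node sees arrival rate λ = 4.6/hr (tandem ⇒ throughput preserved).
W₁ = 1/(μ₁−λ) = 1/(9.16−4.6) = 0.21930 hr
W₂ = 1/(μ₂−λ) = 1/(6.85−4.6) = 0.44444 hr
W_total = W₁ + W₂ = 0.21930 + 0.44444 = 0.66374 hr

Final: 0.66374 hr


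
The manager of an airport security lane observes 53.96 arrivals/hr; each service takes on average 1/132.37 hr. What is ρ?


ρ = λ/μ = 53.96/132.37 = 0.4076

Final: 0.4076


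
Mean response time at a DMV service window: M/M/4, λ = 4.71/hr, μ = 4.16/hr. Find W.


a = 1.1322; ρ = 0.2831; P₀ = 0.321485
Lq = P₀·a^c·ρ/(c!(1−ρ)²) = 0.01212
Wq = Lq/λ = 0.01212/4.71 = 0.002574 hr
W = Wq + 1/μ = 0.002574 + 0.24038 = 0.24296 hr

Final: 0.24296 hr


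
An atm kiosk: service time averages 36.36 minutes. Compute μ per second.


μ = 1/(service time) in consistent units.
1 second = 0.0166667 min, so μ = 0.0166667/36.36 = 0.0004584 per second

Final: 0.0004584 /sec


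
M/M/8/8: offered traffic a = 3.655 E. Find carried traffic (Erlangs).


B(8,3.655) = 0.020692 (Erlang-B)
Carried load = a(1 − B) = 3.655·(1 − 0.020692) = 3.655·0.979308 = 3.5794 E

Final: 3.5794 Erlangs


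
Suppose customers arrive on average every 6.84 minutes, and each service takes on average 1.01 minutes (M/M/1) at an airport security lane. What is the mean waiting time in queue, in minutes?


λ = 60/6.84 = 8.7719 /hr
μ = 60/1.01 = 59.4059 /hr
ρ = λ/μ = 8.7719/59.4059 = 0.1477
Wq = ρ/(μ−λ) = 0.1477/(59.4059−8.7719) = 0.002916 hr
In minutes: 0.002916·60 = 0.1750 min

Final: 0.1750 min


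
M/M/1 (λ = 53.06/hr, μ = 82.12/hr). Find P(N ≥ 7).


ρ = 53.06/82.12 = 0.6461
P(N ≥ n) = ρ^n = 0.6461^7 = 0.047014

Final: 0.047014


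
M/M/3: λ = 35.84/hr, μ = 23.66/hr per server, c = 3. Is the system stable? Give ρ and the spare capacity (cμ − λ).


Total capacity cμ = 3·23.66 = 70.98/hr
ρ = λ/(cμ) = 35.84/70.98 = 0.5049
Stable ⇔ ρ < 1: YES
Spare capacity = cμ − λ = 70.98 − 35.84 = 35.14/hr

Final: ρ = 0.5049; stable; margin = 35.14/hr


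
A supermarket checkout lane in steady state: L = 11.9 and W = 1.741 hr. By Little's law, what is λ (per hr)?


λ = L/W = 11.9/1.741 = 6.8352 /hr

Final: 6.8352 /hr


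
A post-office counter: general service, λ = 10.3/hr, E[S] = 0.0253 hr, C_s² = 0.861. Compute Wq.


ρ = λ·E[S] = 10.3·0.0253 = 0.2606
E[S²] = E[S]²(1+C_s²) = 0.0253²·(1+0.861) = 0.001191
Wq = λ·E[S²]/(2(1−ρ)) = 10.3·0.001191/(2·0.7394) = 0.008297 hr

Final: 0.008297 hr


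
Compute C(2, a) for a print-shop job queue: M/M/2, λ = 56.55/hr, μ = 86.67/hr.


a = λ/μ = 0.6525; ρ = a/2 = 0.3262
P₀ = 0.508026 (from M/M/c formula)
C(c,a) = [a^c/(c!(1−ρ))]·P₀ = [0.42572/(2·0.6738)]·0.508026
= 0.31593·0.508026 = 0.160500

Final: 0.160500


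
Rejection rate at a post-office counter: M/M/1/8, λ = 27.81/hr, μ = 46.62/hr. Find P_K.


ρ = λ/μ = 27.81/46.62 = 0.5965
P_K = (1−ρ)ρ^K/(1−ρ^(K+1)) = (0.4035·0.016034)/(1 − 0.009564)
= 0.006469/0.990436 = 0.006532

Final: 0.006532


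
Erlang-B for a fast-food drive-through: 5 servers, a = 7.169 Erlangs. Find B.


B(c,a) = (a^c/c!) / Σ_{k=0}^{c} a^k/k!
a^5/5! = 157.801692
Σ terms (k=0..5): 1.00000 + 7.16900 + 25.69728 + 61.40793 + 110.05837 + 157.80169 = 363.134278
B = 157.801692/363.134278 = 0.434555

Final: 0.434555


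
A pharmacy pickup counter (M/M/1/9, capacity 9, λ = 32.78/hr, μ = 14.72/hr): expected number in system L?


ρ = 32.78/14.72 = 2.2269
L = ρ[1 − (K+1)ρ^K + Kρ^(K+1)] / [(1−ρ)(1−ρ^(K+1))]
Numerator: 2.2269·(1 − 10·1346.822159 + 9·2999.241193) = 30120.965572
Denominator: (-1.2269)·(-2998.241193) = 3678.548638
L = 30120.965572/3678.548638 = 8.1883

Final: 8.1883


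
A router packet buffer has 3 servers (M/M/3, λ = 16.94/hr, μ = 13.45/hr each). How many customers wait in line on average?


a = λ/μ = 1.2595; ρ = a/3 = 0.4198
P₀ = 0.275743
Lq = P₀·a^c·ρ / (c!·(1−ρ)²) = 0.275743·1.99790·0.4198/(6·0.33660)
= 0.11452

Final: 0.11452


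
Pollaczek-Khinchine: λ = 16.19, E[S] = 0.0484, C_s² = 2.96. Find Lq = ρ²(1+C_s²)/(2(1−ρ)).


ρ = λ·E[S] = 16.19·0.0484 = 0.7836
Lq = ρ²(1+C_s²)/(2(1−ρ)) = 0.6140·(1+2.96)/(2·0.2164)
= 0.6140·3.9600/0.4328 = 5.61803

Final: 5.61803


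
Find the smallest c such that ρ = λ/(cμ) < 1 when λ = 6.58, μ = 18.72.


Stability requires cμ > λ ⇔ c > λ/μ.
λ/μ = 6.58/18.72 = 0.3515
Minimum integer c = ⌊0.3515⌋ + 1 = 1
Check: 1·18.72 = 18.72 > 6.58, while 0·18.72 = 0.00 ≤ 6.58

Final: 1 servers


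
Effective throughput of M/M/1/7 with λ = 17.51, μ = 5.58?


ρ = 3.1380; P_K = (1−ρ)ρ^7/(1−ρ^8) = 0.681397
λ_eff = λ(1 − P_K) = 17.51·(1 − 0.681397) = 17.51·0.318603 = 5.5787 /hr

Final: 5.5787 /hr


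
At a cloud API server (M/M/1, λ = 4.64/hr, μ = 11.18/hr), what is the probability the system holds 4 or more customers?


ρ = 4.64/11.18 = 0.4150
P(N ≥ n) = ρ^n = 0.4150^4 = 0.029669

Final: 0.029669


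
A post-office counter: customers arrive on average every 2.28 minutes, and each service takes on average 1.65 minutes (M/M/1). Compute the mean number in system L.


λ = 60/2.28 = 26.3158 /hr
μ = 60/1.65 = 36.3636 /hr
ρ = λ/μ = 26.3158/36.3636 = 0.7237
L = ρ/(1−ρ) = 0.7237/0.2763 = 2.6190

Final: 2.6190


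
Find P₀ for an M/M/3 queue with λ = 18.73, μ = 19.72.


a = λ/μ = 18.73/19.72 = 0.9498; ρ = a/c = 0.3166
Σ_{k=0}^{2} a^k/k! (terms k=0..2) = 1.00000 + 0.94980 + 0.45106 = 2.40085
Tail: a^3/(3!(1−ρ)) = 0.85683/(6·0.6834) = 0.20896
P₀ = 1/(2.40085 + 0.20896) = 1/2.60982 = 0.383169

Final: 0.383169


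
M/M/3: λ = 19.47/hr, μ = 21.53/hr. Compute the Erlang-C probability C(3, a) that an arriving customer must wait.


a = λ/μ = 0.9043; ρ = a/3 = 0.3014
P₀ = 0.401661 (from M/M/c formula)
C(c,a) = [a^c/(c!(1−ρ))]·P₀ = [0.73955/(6·0.6986)]·0.401661
= 0.17645·0.401661 = 0.070871

Final: 0.070871


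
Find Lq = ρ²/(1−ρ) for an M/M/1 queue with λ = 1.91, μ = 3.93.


ρ = 1.91/3.93 = 0.4860
Lq = ρ²/(1−ρ) = 0.2362/0.5140 = 0.4595

Final: 0.4595


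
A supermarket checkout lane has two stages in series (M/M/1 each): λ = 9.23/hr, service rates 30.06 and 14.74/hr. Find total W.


Each node sees arrival rate λ = 9.23/hr (tandem ⇒ throughput preserved).
W₁ = 1/(μ₁−λ) = 1/(30.06−9.23) = 0.04801 hr
W₂ = 1/(μ₂−λ) = 1/(14.74−9.23) = 0.18149 hr
W_total = W₁ + W₂ = 0.04801 + 0.18149 = 0.22950 hr

Final: 0.22950 hr


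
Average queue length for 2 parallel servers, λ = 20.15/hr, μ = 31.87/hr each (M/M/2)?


a = λ/μ = 0.6323; ρ = a/2 = 0.3161
P₀ = 0.519609
Lq = P₀·a^c·ρ / (c!·(1−ρ)²) = 0.519609·0.39975·0.3161/(2·0.46768)
= 0.07020

Final: 0.07020


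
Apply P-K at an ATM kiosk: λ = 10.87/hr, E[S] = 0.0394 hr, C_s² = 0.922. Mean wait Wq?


ρ = λ·E[S] = 10.87·0.0394 = 0.4283
E[S²] = E[S]²(1+C_s²) = 0.0394²·(1+0.922) = 0.002984
Wq = λ·E[S²]/(2(1−ρ)) = 10.87·0.002984/(2·0.5717) = 0.02836 hr

Final: 0.02836 hr


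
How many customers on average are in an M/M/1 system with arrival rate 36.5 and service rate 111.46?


ρ = λ/μ = 36.5/111.46 = 0.3275
L = ρ/(1−ρ) = 0.3275/(1 − 0.3275) = 0.3275/0.6725 = 0.4869

Final: 0.4869


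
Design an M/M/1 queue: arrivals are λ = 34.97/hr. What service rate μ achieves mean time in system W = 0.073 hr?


W = 1/(μ−λ) ⇒ μ − λ = 1/W = 1/0.073 = 13.6986
μ = λ + 1/W = 34.97 + 13.6986 = 48.6686 per hr

Final: 48.6686 /hr


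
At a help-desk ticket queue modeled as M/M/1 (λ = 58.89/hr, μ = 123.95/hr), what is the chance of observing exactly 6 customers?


ρ = 58.89/123.95 = 0.4751
P_n = (1−ρ)·ρ^n = (1 − 0.4751)·0.4751^6 = 0.5249·0.011502 = 0.006037

Final: 0.006037


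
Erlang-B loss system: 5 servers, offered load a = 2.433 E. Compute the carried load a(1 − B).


B(5,2.433) = 0.064800 (Erlang-B)
Carried load = a(1 − B) = 2.433·(1 − 0.064800) = 2.433·0.935200 = 2.2753 E

Final: 2.2753 Erlangs


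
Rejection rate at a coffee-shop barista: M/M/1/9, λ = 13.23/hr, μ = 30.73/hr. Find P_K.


ρ = λ/μ = 13.23/30.73 = 0.4305
P_K = (1−ρ)ρ^K/(1−ρ^(K+1)) = (0.5695·0.0005081)/(1 − 0.0002188)
= 0.0002894/0.999781 = 0.0002894

Final: 0.0002894


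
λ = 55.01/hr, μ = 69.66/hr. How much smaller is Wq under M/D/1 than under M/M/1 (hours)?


ρ = 55.01/69.66 = 0.7897
Wq(M/M/1) = ρ/(μ−λ) = 0.7897/14.65 = 0.05390 hr
Wq(M/D/1) = ρ/(2(μ−λ)) = 0.02695 hr
Savings = 0.05390 − 0.02695 = 0.02695 hr

Final: 0.02695 hr


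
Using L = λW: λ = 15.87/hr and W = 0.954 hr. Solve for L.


L = λW = 15.87·0.954 = 15.1400

Final: 15.1400


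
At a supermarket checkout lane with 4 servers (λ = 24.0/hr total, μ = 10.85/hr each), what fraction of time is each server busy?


ρ = λ/(cμ) = 24.0/(4·10.85) = 24.0/43.40 = 0.5530

Final: 0.5530


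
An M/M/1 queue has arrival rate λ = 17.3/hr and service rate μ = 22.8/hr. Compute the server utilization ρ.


ρ = λ/μ = 17.3/22.8 = 0.7588

Final: 0.7588


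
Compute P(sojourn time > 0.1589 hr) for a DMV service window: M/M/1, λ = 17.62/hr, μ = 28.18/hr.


W ~ Exponential(μ−λ) for M/M/1.
μ − λ = 28.18 − 17.62 = 10.5600
P(W > t) = e^{−(μ−λ)t} = e^{−1.6780} = 0.186750

Final: 0.186750


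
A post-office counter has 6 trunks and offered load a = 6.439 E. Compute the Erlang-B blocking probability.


B(c,a) = (a^c/c!) / Σ_{k=0}^{c} a^k/k!
a^6/6! = 98.986975
Σ terms (k=0..6): 1.00000 + 6.43900 + 20.73036 + 44.49426 + 71.62464 + 92.23821 + 98.98698 = 335.513453
B = 98.986975/335.513453 = 0.295031

Final: 0.295031


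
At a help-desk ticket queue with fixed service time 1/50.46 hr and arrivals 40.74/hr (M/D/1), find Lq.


ρ = 40.74/50.46 = 0.8074
M/D/1: Lq = ρ²/(2(1−ρ)) = 0.6518/(2·0.1926) = 1.69199

Final: 1.69199


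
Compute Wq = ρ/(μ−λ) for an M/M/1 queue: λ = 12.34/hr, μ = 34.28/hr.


ρ = 12.34/34.28 = 0.3600
Wq = ρ/(μ−λ) = 0.3600/(34.28 − 12.34) = 0.3600/21.94 = 0.01641 hr

Final: 0.01641 hr


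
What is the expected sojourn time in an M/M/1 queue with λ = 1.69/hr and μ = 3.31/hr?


W = 1/(μ−λ) = 1/(3.31 − 1.69) = 1/1.62 = 0.6173 hr

Final: 0.6173 hr


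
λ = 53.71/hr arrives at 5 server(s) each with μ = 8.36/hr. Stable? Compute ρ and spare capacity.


Total capacity cμ = 5·8.36 = 41.80/hr
ρ = λ/(cμ) = 53.71/41.80 = 1.2849
Stable ⇔ ρ < 1: NO
Spare capacity = cμ − λ = 41.80 − 53.71 = -11.91/hr

Final: ρ = 1.2849; unstable; margin = -11.91/hr


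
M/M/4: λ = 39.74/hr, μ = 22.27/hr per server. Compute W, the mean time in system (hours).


a = 1.7845; ρ = 0.4461; P₀ = 0.164299
Lq = P₀·a^c·ρ/(c!(1−ρ)²) = 0.10094
Wq = Lq/λ = 0.10094/39.74 = 0.002540 hr
W = Wq + 1/μ = 0.002540 + 0.04490 = 0.04744 hr

Final: 0.04744 hr


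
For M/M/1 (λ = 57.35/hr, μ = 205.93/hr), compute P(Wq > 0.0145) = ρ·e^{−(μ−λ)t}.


ρ = 57.35/205.93 = 0.2785
P(Wq > t) = ρ·e^{−(μ−λ)t} = 0.2785·e^{−2.1544}
= 0.2785·0.115972 = 0.032297

Final: 0.032297


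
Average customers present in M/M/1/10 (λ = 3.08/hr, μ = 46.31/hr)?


ρ = 3.08/46.31 = 0.06651
L = ρ[1 − (K+1)ρ^K + Kρ^(K+1)] / [(1−ρ)(1−ρ^(K+1))]
Numerator: 0.06651·(1 − 11·1.693e-12 + 10·1.126e-13) = 0.066508
Denominator: (0.9335)·(1.000000) = 0.933492
L = 0.066508/0.933492 = 0.07125

Final: 0.07125


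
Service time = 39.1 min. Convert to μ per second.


μ = 1/(service time) in consistent units.
1 second = 0.0166667 min, so μ = 0.0166667/39.1 = 0.0004263 per second

Final: 0.0004263 /sec


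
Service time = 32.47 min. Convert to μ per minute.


μ = 1/(service time) in consistent units.
1 minute = 1 min, so μ = 1/32.47 = 0.03080 per minute

Final: 0.03080 /min


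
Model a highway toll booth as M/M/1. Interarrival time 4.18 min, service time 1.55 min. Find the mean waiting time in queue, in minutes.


λ = 60/4.18 = 14.3541 /hr
μ = 60/1.55 = 38.7097 /hr
ρ = λ/μ = 14.3541/38.7097 = 0.3708
Wq = ρ/(μ−λ) = 0.3708/(38.7097−14.3541) = 0.01522 hr
In minutes: 0.01522·60 = 0.9135 min

Final: 0.9135 min


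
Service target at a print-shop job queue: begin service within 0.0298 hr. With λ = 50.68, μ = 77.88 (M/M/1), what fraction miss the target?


ρ = 50.68/77.88 = 0.6507
P(Wq > t) = ρ·e^{−(μ−λ)t} = 0.6507·e^{−0.8106}
= 0.6507·0.444609 = 0.289327

Final: 0.289327


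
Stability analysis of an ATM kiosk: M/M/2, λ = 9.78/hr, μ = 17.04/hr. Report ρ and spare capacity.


Total capacity cμ = 2·17.04 = 34.08/hr
ρ = λ/(cμ) = 9.78/34.08 = 0.2870
Stable ⇔ ρ < 1: YES
Spare capacity = cμ − λ = 34.08 − 9.78 = 24.30/hr

Final: ρ = 0.2870; stable; margin = 24.30/hr
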